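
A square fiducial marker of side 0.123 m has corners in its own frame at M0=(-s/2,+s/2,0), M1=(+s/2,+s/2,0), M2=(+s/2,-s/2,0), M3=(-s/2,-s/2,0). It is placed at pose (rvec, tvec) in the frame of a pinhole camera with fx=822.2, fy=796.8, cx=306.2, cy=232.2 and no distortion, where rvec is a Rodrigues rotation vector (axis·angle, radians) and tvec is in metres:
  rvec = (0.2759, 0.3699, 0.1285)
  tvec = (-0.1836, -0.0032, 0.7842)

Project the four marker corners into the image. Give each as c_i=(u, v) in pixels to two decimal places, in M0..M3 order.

Intrinsics K: fx=822.2, fy=796.8, cx=306.2, cy=232.2
Marker side s = 0.123 m; corners in marker frame (Z=0):
  M0 = (-0.0615, +0.0615, 0)
  M1 = (+0.0615, +0.0615, 0)
  M2 = (+0.0615, -0.0615, 0)
  M3 = (-0.0615, -0.0615, 0)
rvec = (0.2759, 0.3699, 0.1285), |rvec| = θ = 0.47902 rad = 27.446°
Rodrigues: sinθ=0.46091, 1−cosθ=0.11255; R = I + sinθ·[k]× + (1−cosθ)·[k]×²:
    [+0.92479 -0.07358 +0.37331]
    [+0.17370 +0.95456 -0.24215]
    [-0.33853 +0.28878 +0.89555]
t = (-0.1836, -0.0032, 0.7842) m
M0: Pc = R·M0+t = (-0.24500, +0.04482, +0.82278); u = 822.2·(-0.24500)/0.82278 + 306.2 = 61.3729, v = 796.8·(+0.04482)/0.82278 + 232.2 = 275.6077
M1: Pc = R·M1+t = (-0.13125, +0.06619, +0.78114); u = 822.2·(-0.13125)/0.78114 + 306.2 = 168.0501, v = 796.8·(+0.06619)/0.78114 + 232.2 = 299.7150
M2: Pc = R·M2+t = (-0.12220, -0.05122, +0.74562); u = 822.2·(-0.12220)/0.74562 + 306.2 = 171.4490, v = 796.8·(-0.05122)/0.74562 + 232.2 = 177.4611
M3: Pc = R·M3+t = (-0.23595, -0.07259, +0.78726); u = 822.2·(-0.23595)/0.78726 + 306.2 = 59.7789, v = 796.8·(-0.07259)/0.78726 + 232.2 = 158.7321

c0=(61.37, 275.61) c1=(168.05, 299.72) c2=(171.45, 177.46) c3=(59.78, 158.73)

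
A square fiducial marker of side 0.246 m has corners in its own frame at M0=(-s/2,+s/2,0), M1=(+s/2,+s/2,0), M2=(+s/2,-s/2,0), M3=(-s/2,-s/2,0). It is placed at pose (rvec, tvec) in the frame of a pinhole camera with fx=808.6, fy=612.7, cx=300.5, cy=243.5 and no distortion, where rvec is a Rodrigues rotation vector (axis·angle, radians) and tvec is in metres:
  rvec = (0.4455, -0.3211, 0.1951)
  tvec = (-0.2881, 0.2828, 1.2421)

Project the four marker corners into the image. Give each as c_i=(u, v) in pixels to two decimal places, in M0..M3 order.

Intrinsics K: fx=808.6, fy=612.7, cx=300.5, cy=243.5
Marker side s = 0.246 m; corners in marker frame (Z=0):
  M0 = (-0.1230, +0.1230, 0)
  M1 = (+0.1230, +0.1230, 0)
  M2 = (+0.1230, -0.1230, 0)
  M3 = (-0.1230, -0.1230, 0)
rvec = (0.4455, -0.3211, 0.1951), |rvec| = θ = 0.58279 rad = 33.391°
Rodrigues: sinθ=0.55035, 1−cosθ=0.16507; R = I + sinθ·[k]× + (1−cosθ)·[k]×²:
    [+0.93139 -0.25377 -0.26099]
    [+0.11472 +0.88504 -0.45115]
    [+0.34547 +0.39026 +0.85343]
t = (-0.2881, 0.2828, 1.2421) m
M0: Pc = R·M0+t = (-0.43387, +0.37755, +1.24761); u = 808.6·(-0.43387)/1.24761 + 300.5 = 19.2975, v = 612.7·(+0.37755)/1.24761 + 243.5 = 428.9145
M1: Pc = R·M1+t = (-0.20475, +0.40577, +1.33260); u = 808.6·(-0.20475)/1.33260 + 300.5 = 176.2593, v = 612.7·(+0.40577)/1.33260 + 243.5 = 430.0651
M2: Pc = R·M2+t = (-0.14233, +0.18805, +1.23659); u = 808.6·(-0.14233)/1.23659 + 300.5 = 207.4340, v = 612.7·(+0.18805)/1.23659 + 243.5 = 336.6742
M3: Pc = R·M3+t = (-0.37145, +0.15983, +1.15160); u = 808.6·(-0.37145)/1.15160 + 300.5 = 39.6877, v = 612.7·(+0.15983)/1.15160 + 243.5 = 328.5356

c0=(19.30, 428.91) c1=(176.26, 430.07) c2=(207.43, 336.67) c3=(39.69, 328.54)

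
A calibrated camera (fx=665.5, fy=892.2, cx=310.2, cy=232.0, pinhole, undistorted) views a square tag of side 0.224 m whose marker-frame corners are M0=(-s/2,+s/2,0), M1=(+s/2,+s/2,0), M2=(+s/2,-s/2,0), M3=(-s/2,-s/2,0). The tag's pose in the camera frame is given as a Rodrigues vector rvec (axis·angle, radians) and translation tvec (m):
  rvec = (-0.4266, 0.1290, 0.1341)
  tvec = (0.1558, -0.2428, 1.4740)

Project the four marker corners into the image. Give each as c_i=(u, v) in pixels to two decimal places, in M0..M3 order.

c0=(323.18, 137.44) c1=(427.29, 149.63) c2=(435.77, 34.59) c3=(337.58, 25.67)

Intrinsics K: fx=665.5, fy=892.2, cx=310.2, cy=232.0
Marker side s = 0.224 m; corners in marker frame (Z=0):
  M0 = (-0.1120, +0.1120, 0)
  M1 = (+0.1120, +0.1120, 0)
  M2 = (+0.1120, -0.1120, 0)
  M3 = (-0.1120, -0.1120, 0)
rvec = (-0.4266, 0.1290, 0.1341), |rvec| = θ = 0.46542 rad = 26.666°
Rodrigues: sinθ=0.44879, 1−cosθ=0.10636; R = I + sinθ·[k]× + (1−cosθ)·[k]×²:
    [+0.98300 -0.15633 +0.09630]
    [+0.10229 +0.90181 +0.41986]
    [-0.15248 -0.40287 +0.90247]
t = (0.1558, -0.2428, 1.4740) m
M0: Pc = R·M0+t = (+0.02819, -0.15325, +1.44596); u = 665.5·(+0.02819)/1.44596 + 310.2 = 323.1766, v = 892.2·(-0.15325)/1.44596 + 232.0 = 137.4376
M1: Pc = R·M1+t = (+0.24839, -0.13034, +1.41180); u = 665.5·(+0.24839)/1.41180 + 310.2 = 427.2854, v = 892.2·(-0.13034)/1.41180 + 232.0 = 149.6296
M2: Pc = R·M2+t = (+0.28341, -0.33235, +1.50204); u = 665.5·(+0.28341)/1.50204 + 310.2 = 435.7664, v = 892.2·(-0.33235)/1.50204 + 232.0 = 34.5895
M3: Pc = R·M3+t = (+0.06321, -0.35526, +1.53620); u = 665.5·(+0.06321)/1.53620 + 310.2 = 337.5849, v = 892.2·(-0.35526)/1.53620 + 232.0 = 25.6715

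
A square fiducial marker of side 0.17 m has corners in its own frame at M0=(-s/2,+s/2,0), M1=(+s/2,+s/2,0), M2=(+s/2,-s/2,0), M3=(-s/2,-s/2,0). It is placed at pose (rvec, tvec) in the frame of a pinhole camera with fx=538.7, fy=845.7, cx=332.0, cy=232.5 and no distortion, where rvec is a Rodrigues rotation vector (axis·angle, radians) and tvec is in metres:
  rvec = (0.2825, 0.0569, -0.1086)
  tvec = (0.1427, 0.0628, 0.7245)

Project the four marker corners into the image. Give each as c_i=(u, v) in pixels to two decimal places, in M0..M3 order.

c0=(380.66, 403.39) c1=(503.98, 387.01) c2=(500.42, 199.96) c3=(369.00, 220.63)

Intrinsics K: fx=538.7, fy=845.7, cx=332.0, cy=232.5
Marker side s = 0.17 m; corners in marker frame (Z=0):
  M0 = (-0.0850, +0.0850, 0)
  M1 = (+0.0850, +0.0850, 0)
  M2 = (+0.0850, -0.0850, 0)
  M3 = (-0.0850, -0.0850, 0)
rvec = (0.2825, 0.0569, -0.1086), |rvec| = θ = 0.30796 rad = 17.645°
Rodrigues: sinθ=0.30311, 1−cosθ=0.04705; R = I + sinθ·[k]× + (1−cosθ)·[k]×²:
    [+0.99254 +0.11487 +0.04079]
    [-0.09892 +0.95456 -0.28112]
    [-0.07122 +0.27499 +0.95881]
t = (0.1427, 0.0628, 0.7245) m
M0: Pc = R·M0+t = (+0.06810, +0.15235, +0.75393); u = 538.7·(+0.06810)/0.75393 + 332.0 = 380.6572, v = 845.7·(+0.15235)/0.75393 + 232.5 = 403.3899
M1: Pc = R·M1+t = (+0.23683, +0.13553, +0.74182); u = 538.7·(+0.23683)/0.74182 + 332.0 = 503.9826, v = 845.7·(+0.13553)/0.74182 + 232.5 = 387.0084
M2: Pc = R·M2+t = (+0.21730, -0.02675, +0.69507); u = 538.7·(+0.21730)/0.69507 + 332.0 = 500.4156, v = 845.7·(-0.02675)/0.69507 + 232.5 = 199.9583
M3: Pc = R·M3+t = (+0.04857, -0.00993, +0.70718); u = 538.7·(+0.04857)/0.70718 + 332.0 = 368.9988, v = 845.7·(-0.00993)/0.70718 + 232.5 = 220.6254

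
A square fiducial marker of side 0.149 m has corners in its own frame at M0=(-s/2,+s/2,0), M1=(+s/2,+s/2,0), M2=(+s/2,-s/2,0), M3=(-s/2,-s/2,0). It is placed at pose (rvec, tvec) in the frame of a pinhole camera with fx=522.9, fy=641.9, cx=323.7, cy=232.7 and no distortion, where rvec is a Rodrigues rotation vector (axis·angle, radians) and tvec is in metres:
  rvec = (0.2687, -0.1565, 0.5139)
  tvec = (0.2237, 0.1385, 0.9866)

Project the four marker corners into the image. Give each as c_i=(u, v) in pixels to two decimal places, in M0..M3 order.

Intrinsics K: fx=522.9, fy=641.9, cx=323.7, cy=232.7
Marker side s = 0.149 m; corners in marker frame (Z=0):
  M0 = (-0.0745, +0.0745, 0)
  M1 = (+0.0745, +0.0745, 0)
  M2 = (+0.0745, -0.0745, 0)
  M3 = (-0.0745, -0.0745, 0)
rvec = (0.2687, -0.1565, 0.5139), |rvec| = θ = 0.60065 rad = 34.415°
Rodrigues: sinθ=0.56518, 1−cosθ=0.17503; R = I + sinθ·[k]× + (1−cosθ)·[k]×²:
    [+0.85999 -0.50395 -0.08027]
    [+0.46315 +0.83685 -0.29185]
    [+0.21425 +0.21381 +0.95309]
t = (0.2237, 0.1385, 0.9866) m
M0: Pc = R·M0+t = (+0.12209, +0.16634, +0.98657); u = 522.9·(+0.12209)/0.98657 + 323.7 = 388.4080, v = 641.9·(+0.16634)/0.98657 + 232.7 = 340.9277
M1: Pc = R·M1+t = (+0.25023, +0.23535, +1.01849); u = 522.9·(+0.25023)/1.01849 + 323.7 = 452.1672, v = 641.9·(+0.23535)/1.01849 + 232.7 = 381.0284
M2: Pc = R·M2+t = (+0.32531, +0.11066, +0.98663); u = 522.9·(+0.32531)/0.98663 + 323.7 = 496.1114, v = 641.9·(+0.11066)/0.98663 + 232.7 = 304.6947
M3: Pc = R·M3+t = (+0.19717, +0.04165, +0.95471); u = 522.9·(+0.19717)/0.95471 + 323.7 = 431.6939, v = 641.9·(+0.04165)/0.95471 + 232.7 = 260.7035

c0=(388.41, 340.93) c1=(452.17, 381.03) c2=(496.11, 304.69) c3=(431.69, 260.70)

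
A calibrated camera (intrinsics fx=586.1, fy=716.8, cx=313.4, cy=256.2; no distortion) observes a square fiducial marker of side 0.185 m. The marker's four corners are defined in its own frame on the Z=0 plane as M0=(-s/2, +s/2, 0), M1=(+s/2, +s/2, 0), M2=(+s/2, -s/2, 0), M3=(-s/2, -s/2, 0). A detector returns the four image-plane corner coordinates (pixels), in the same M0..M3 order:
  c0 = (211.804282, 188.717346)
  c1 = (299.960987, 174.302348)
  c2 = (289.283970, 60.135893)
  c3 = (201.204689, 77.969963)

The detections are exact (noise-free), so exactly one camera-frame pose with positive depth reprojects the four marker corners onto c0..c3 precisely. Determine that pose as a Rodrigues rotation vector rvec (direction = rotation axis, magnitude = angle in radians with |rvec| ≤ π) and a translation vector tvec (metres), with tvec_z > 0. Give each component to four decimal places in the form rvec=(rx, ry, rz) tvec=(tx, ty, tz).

rvec=(0.0283, 0.1907, -0.1117) tvec=(-0.1273, -0.2144, 1.1754)

Intrinsics K: fx=586.1, fy=716.8, cx=313.4, cy=256.2
Marker side s = 0.185 m; corners in marker frame (Z=0):
  M0 = (-0.0925, +0.0925, 0)
  M1 = (+0.0925, +0.0925, 0)
  M2 = (+0.0925, -0.0925, 0)
  M3 = (-0.0925, -0.0925, 0)
Detected image corners:
  c0 = (211.804282, 188.717346) px
  c1 = (299.960987, 174.302348) px
  c2 = (289.283970, 60.135893) px
  c3 = (201.204689, 77.969963) px
Planar DLT: solve 8×8 A·h = b for H (H[2,2]=1):
  H  [+435.66845 +61.21821 +249.90968]
  H  [-107.46956 +609.59507 +125.47952]
  H  [-0.16222 +0.01483 +1.00000]
B = K⁻¹H; ‖b₁‖=0.850760, ‖b₂‖=0.850760; λ = 2/(‖b₁‖+‖b₂‖) = 1.175419, sign → tz>0 ⇒ λ=+1.175419
r₁ = λ·B[:,0] = (+0.97569,-0.10808,-0.19067); r₂ = λ·B[:,1] = (+0.11345,+0.99339,+0.01744)
r₃ = r₁×r₂ = (+0.18753,-0.03864,+0.98150); SVD([r₁ r₂ r₃]) → R = UVᵀ:
  R  [+0.97569 +0.11345 +0.18753]
  R  [-0.10808 +0.99339 -0.03864]
  R  [-0.19067 +0.01744 +0.98150]
t = (-0.12733, -0.21436, +1.17542) m
tr R = 2.950576; θ = arccos((tr R − 1)/2) = 0.222776 rad = 12.764°
axis k = ((R−Rᵀ)₃₂, (R−Rᵀ)₁₃, (R−Rᵀ)₂₁) / (2 sinθ) = (+0.126916, +0.855893, -0.501338)
rvec = θ·k = (+0.028274, +0.190672, -0.111686)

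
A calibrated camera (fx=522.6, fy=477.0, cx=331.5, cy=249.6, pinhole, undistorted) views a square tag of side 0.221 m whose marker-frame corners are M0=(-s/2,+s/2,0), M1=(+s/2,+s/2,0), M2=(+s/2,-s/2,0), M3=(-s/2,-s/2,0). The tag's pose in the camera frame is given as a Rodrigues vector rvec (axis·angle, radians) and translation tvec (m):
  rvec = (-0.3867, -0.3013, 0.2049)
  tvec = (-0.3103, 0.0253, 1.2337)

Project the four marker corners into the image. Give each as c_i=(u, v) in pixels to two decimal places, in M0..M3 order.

c0=(138.61, 289.65) c1=(236.06, 309.70) c2=(254.76, 232.43) c3=(165.01, 210.40)

Intrinsics K: fx=522.6, fy=477.0, cx=331.5, cy=249.6
Marker side s = 0.221 m; corners in marker frame (Z=0):
  M0 = (-0.1105, +0.1105, 0)
  M1 = (+0.1105, +0.1105, 0)
  M2 = (+0.1105, -0.1105, 0)
  M3 = (-0.1105, -0.1105, 0)
rvec = (-0.3867, -0.3013, 0.2049), |rvec| = θ = 0.53132 rad = 30.442°
Rodrigues: sinθ=0.50667, 1−cosθ=0.13786; R = I + sinθ·[k]× + (1−cosθ)·[k]×²:
    [+0.93516 -0.13850 -0.32602]
    [+0.25229 +0.90647 +0.33861]
    [+0.24863 -0.39891 +0.88264]
t = (-0.3103, 0.0253, 1.2337) m
M0: Pc = R·M0+t = (-0.42894, +0.09759, +1.16215); u = 522.6·(-0.42894)/1.16215 + 331.5 = 138.6124, v = 477.0·(+0.09759)/1.16215 + 249.6 = 289.6542
M1: Pc = R·M1+t = (-0.22227, +0.15334, +1.21709); u = 522.6·(-0.22227)/1.21709 + 331.5 = 236.0617, v = 477.0·(+0.15334)/1.21709 + 249.6 = 309.6979
M2: Pc = R·M2+t = (-0.19166, -0.04699, +1.30525); u = 522.6·(-0.19166)/1.30525 + 331.5 = 254.7625, v = 477.0·(-0.04699)/1.30525 + 249.6 = 232.4289
M3: Pc = R·M3+t = (-0.39833, -0.10274, +1.25031); u = 522.6·(-0.39833)/1.25031 + 331.5 = 165.0062, v = 477.0·(-0.10274)/1.25031 + 249.6 = 210.4027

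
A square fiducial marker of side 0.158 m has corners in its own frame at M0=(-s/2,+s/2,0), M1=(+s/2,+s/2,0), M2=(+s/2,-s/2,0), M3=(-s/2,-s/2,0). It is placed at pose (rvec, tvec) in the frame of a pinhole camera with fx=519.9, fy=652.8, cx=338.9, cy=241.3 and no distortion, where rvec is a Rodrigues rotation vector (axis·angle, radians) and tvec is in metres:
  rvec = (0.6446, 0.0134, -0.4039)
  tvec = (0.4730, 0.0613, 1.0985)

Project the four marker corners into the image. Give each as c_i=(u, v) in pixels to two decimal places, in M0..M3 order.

Intrinsics K: fx=519.9, fy=652.8, cx=338.9, cy=241.3
Marker side s = 0.158 m; corners in marker frame (Z=0):
  M0 = (-0.0790, +0.0790, 0)
  M1 = (+0.0790, +0.0790, 0)
  M2 = (+0.0790, -0.0790, 0)
  M3 = (-0.0790, -0.0790, 0)
rvec = (0.6446, 0.0134, -0.4039), |rvec| = θ = 0.76080 rad = 43.591°
Rodrigues: sinθ=0.68950, 1−cosθ=0.27572; R = I + sinθ·[k]× + (1−cosθ)·[k]×²:
    [+0.92221 +0.37016 -0.11187]
    [-0.36193 +0.72437 -0.58677]
    [-0.13616 +0.58161 +0.80199]
t = (0.4730, 0.0613, 1.0985) m
M0: Pc = R·M0+t = (+0.42939, +0.14712, +1.15520); u = 519.9·(+0.42939)/1.15520 + 338.9 = 532.1464, v = 652.8·(+0.14712)/1.15520 + 241.3 = 324.4355
M1: Pc = R·M1+t = (+0.57510, +0.08993, +1.13369); u = 519.9·(+0.57510)/1.13369 + 338.9 = 602.6342, v = 652.8·(+0.08993)/1.13369 + 241.3 = 293.0847
M2: Pc = R·M2+t = (+0.51661, -0.02452, +1.04180); u = 519.9·(+0.51661)/1.04180 + 338.9 = 596.7109, v = 652.8·(-0.02452)/1.04180 + 241.3 = 225.9369
M3: Pc = R·M3+t = (+0.37090, +0.03267, +1.06331); u = 519.9·(+0.37090)/1.06331 + 338.9 = 520.2512, v = 652.8·(+0.03267)/1.06331 + 241.3 = 261.3558

c0=(532.15, 324.44) c1=(602.63, 293.08) c2=(596.71, 225.94) c3=(520.25, 261.36)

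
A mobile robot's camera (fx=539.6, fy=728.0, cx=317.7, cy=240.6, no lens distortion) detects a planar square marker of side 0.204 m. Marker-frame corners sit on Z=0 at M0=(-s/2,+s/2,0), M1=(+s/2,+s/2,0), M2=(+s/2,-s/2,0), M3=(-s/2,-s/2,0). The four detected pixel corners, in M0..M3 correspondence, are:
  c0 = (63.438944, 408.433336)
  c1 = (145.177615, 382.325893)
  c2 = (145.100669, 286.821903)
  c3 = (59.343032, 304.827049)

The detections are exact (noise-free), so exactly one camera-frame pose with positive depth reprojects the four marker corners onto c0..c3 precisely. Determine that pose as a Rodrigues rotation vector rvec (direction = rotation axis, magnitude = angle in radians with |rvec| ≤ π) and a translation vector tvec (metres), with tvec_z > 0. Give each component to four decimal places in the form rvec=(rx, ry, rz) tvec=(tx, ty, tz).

rvec=(0.3293, -0.6681, -0.0100) tvec=(-0.5323, 0.1962, 1.3518)

Intrinsics K: fx=539.6, fy=728.0, cx=317.7, cy=240.6
Marker side s = 0.204 m; corners in marker frame (Z=0):
  M0 = (-0.1020, +0.1020, 0)
  M1 = (+0.1020, +0.1020, 0)
  M2 = (+0.1020, -0.1020, 0)
  M3 = (-0.1020, -0.1020, 0)
Detected image corners:
  c0 = (63.438944, 408.433336) px
  c1 = (145.177615, 382.325893) px
  c2 = (145.100669, 286.821903) px
  c3 = (59.343032, 304.827049) px
Planar DLT: solve 8×8 A·h = b for H (H[2,2]=1):
  H  [+456.62841 +32.91477 +105.20489]
  H  [+46.45965 +564.54339 +346.23508]
  H  [+0.44859 +0.22406 +1.00000]
B = K⁻¹H; ‖b₁‖=0.739746, ‖b₂‖=0.739746; λ = 2/(‖b₁‖+‖b₂‖) = 1.351815, sign → tz>0 ⇒ λ=+1.351815
r₁ = λ·B[:,0] = (+0.78692,-0.11414,+0.60641); r₂ = λ·B[:,1] = (-0.09587,+0.94819,+0.30289)
r₃ = r₁×r₂ = (-0.60956,-0.29649,+0.73521); SVD([r₁ r₂ r₃]) → R = UVᵀ:
  R  [+0.78692 -0.09587 -0.60956]
  R  [-0.11414 +0.94819 -0.29649]
  R  [+0.60641 +0.30289 +0.73521]
t = (-0.53235, +0.19615, +1.35181) m
tr R = 2.470315; θ = arccos((tr R − 1)/2) = 0.744897 rad = 42.679°
axis k = ((R−Rᵀ)₃₂, (R−Rᵀ)₁₃, (R−Rᵀ)₂₁) / (2 sinθ) = (+0.442090, -0.896869, -0.013475)
rvec = θ·k = (+0.329312, -0.668075, -0.010037)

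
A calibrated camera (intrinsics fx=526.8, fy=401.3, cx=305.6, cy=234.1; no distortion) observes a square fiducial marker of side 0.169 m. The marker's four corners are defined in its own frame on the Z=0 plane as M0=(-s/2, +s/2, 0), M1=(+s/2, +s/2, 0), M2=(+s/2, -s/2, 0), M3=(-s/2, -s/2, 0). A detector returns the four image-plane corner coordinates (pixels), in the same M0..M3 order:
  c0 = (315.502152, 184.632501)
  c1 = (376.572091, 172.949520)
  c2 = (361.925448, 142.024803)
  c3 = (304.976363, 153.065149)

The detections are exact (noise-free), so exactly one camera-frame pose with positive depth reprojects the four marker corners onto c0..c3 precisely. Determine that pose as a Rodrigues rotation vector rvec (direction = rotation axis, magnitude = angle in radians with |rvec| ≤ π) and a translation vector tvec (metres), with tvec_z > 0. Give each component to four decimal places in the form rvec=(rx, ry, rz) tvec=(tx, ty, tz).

Intrinsics K: fx=526.8, fy=401.3, cx=305.6, cy=234.1
Marker side s = 0.169 m; corners in marker frame (Z=0):
  M0 = (-0.0845, +0.0845, 0)
  M1 = (+0.0845, +0.0845, 0)
  M2 = (+0.0845, -0.0845, 0)
  M3 = (-0.0845, -0.0845, 0)
Detected image corners:
  c0 = (315.502152, 184.632501) px
  c1 = (376.572091, 172.949520) px
  c2 = (361.925448, 142.024803) px
  c3 = (304.976363, 153.065149) px
Planar DLT: solve 8×8 A·h = b for H (H[2,2]=1):
  H  [+339.74538 -64.02040 +339.46121]
  H  [-71.48736 +118.39048 +162.64267]
  H  [-0.02650 -0.40756 +1.00000]
B = K⁻¹H; ‖b₁‖=0.680557, ‖b₂‖=0.680557; λ = 2/(‖b₁‖+‖b₂‖) = 1.469384, sign → tz>0 ⇒ λ=+1.469384
r₁ = λ·B[:,0] = (+0.97023,-0.23904,-0.03894); r₂ = λ·B[:,1] = (+0.16884,+0.78285,-0.59887)
r₃ = r₁×r₂ = (+0.17364,+0.57447,+0.79990); SVD([r₁ r₂ r₃]) → R = UVᵀ:
  R  [+0.97023 +0.16884 +0.17364]
  R  [-0.23904 +0.78285 +0.57447]
  R  [-0.03894 -0.59887 +0.79990]
t = (+0.09445, -0.26165, +1.46938) m
tr R = 2.552975; θ = arccos((tr R − 1)/2) = 0.681724 rad = 39.060°
axis k = ((R−Rᵀ)₃₂, (R−Rᵀ)₁₃, (R−Rᵀ)₂₁) / (2 sinθ) = (-0.931022, +0.168676, -0.323644)
rvec = θ·k = (-0.634700, +0.114991, -0.220636)

rvec=(-0.6347, 0.1150, -0.2206) tvec=(0.0944, -0.2616, 1.4694)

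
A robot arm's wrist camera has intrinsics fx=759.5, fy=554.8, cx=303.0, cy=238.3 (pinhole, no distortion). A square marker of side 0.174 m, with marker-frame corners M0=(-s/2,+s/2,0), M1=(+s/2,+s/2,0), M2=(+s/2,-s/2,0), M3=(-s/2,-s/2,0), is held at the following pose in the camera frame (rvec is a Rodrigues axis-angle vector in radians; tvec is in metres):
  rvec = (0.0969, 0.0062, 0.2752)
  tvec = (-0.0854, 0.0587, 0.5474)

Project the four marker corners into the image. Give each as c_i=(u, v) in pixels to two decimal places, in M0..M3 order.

Intrinsics K: fx=759.5, fy=554.8, cx=303.0, cy=238.3
Marker side s = 0.174 m; corners in marker frame (Z=0):
  M0 = (-0.0870, +0.0870, 0)
  M1 = (+0.0870, +0.0870, 0)
  M2 = (+0.0870, -0.0870, 0)
  M3 = (-0.0870, -0.0870, 0)
rvec = (0.0969, 0.0062, 0.2752), |rvec| = θ = 0.29183 rad = 16.720°
Rodrigues: sinθ=0.28770, 1−cosθ=0.04228; R = I + sinθ·[k]× + (1−cosθ)·[k]×²:
    [+0.96238 -0.27101 +0.01935]
    [+0.27161 +0.95774 -0.09468]
    [+0.00713 +0.09638 +0.99532]
t = (-0.0854, 0.0587, 0.5474) m
M0: Pc = R·M0+t = (-0.19271, +0.11839, +0.55516); u = 759.5·(-0.19271)/0.55516 + 303.0 = 39.3672, v = 554.8·(+0.11839)/0.55516 + 238.3 = 356.6155
M1: Pc = R·M1+t = (-0.02525, +0.16565, +0.55640); u = 759.5·(-0.02525)/0.55640 + 303.0 = 268.5322, v = 554.8·(+0.16565)/0.55640 + 238.3 = 403.4754
M2: Pc = R·M2+t = (+0.02191, -0.00099, +0.53964); u = 759.5·(+0.02191)/0.53964 + 303.0 = 333.8301, v = 554.8·(-0.00099)/0.53964 + 238.3 = 237.2788
M3: Pc = R·M3+t = (-0.14555, -0.04825, +0.53840); u = 759.5·(-0.14555)/0.53840 + 303.0 = 97.6776, v = 554.8·(-0.04825)/0.53840 + 238.3 = 188.5765

c0=(39.37, 356.62) c1=(268.53, 403.48) c2=(333.83, 237.28) c3=(97.68, 188.58)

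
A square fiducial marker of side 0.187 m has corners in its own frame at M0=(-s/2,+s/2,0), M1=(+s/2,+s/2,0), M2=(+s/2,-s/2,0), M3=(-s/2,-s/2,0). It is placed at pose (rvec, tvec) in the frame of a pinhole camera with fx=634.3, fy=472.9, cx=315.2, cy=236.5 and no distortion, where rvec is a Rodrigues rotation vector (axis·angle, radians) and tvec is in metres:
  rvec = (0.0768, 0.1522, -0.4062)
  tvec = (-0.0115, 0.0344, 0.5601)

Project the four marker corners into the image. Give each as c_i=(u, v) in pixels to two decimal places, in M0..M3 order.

Intrinsics K: fx=634.3, fy=472.9, cx=315.2, cy=236.5
Marker side s = 0.187 m; corners in marker frame (Z=0):
  M0 = (-0.0935, +0.0935, 0)
  M1 = (+0.0935, +0.0935, 0)
  M2 = (+0.0935, -0.0935, 0)
  M3 = (-0.0935, -0.0935, 0)
rvec = (0.0768, 0.1522, -0.4062), |rvec| = θ = 0.44052 rad = 25.240°
Rodrigues: sinθ=0.42641, 1−cosθ=0.09547; R = I + sinθ·[k]× + (1−cosθ)·[k]×²:
    [+0.90743 +0.39894 +0.13198]
    [-0.38744 +0.91592 -0.10476]
    [-0.16267 +0.04392 +0.98570]
t = (-0.0115, 0.0344, 0.5601) m
M0: Pc = R·M0+t = (-0.05904, +0.15626, +0.57942); u = 634.3·(-0.05904)/0.57942 + 315.2 = 250.5634, v = 472.9·(+0.15626)/0.57942 + 236.5 = 364.0376
M1: Pc = R·M1+t = (+0.11065, +0.08381, +0.54900); u = 634.3·(+0.11065)/0.54900 + 315.2 = 443.0376, v = 472.9·(+0.08381)/0.54900 + 236.5 = 308.6960
M2: Pc = R·M2+t = (+0.03604, -0.08746, +0.54078); u = 634.3·(+0.03604)/0.54078 + 315.2 = 357.4769, v = 472.9·(-0.08746)/0.54078 + 236.5 = 160.0148
M3: Pc = R·M3+t = (-0.13365, -0.01501, +0.57120); u = 634.3·(-0.13365)/0.57120 + 315.2 = 166.7915, v = 472.9·(-0.01501)/0.57120 + 236.5 = 224.0703

c0=(250.56, 364.04) c1=(443.04, 308.70) c2=(357.48, 160.01) c3=(166.79, 224.07)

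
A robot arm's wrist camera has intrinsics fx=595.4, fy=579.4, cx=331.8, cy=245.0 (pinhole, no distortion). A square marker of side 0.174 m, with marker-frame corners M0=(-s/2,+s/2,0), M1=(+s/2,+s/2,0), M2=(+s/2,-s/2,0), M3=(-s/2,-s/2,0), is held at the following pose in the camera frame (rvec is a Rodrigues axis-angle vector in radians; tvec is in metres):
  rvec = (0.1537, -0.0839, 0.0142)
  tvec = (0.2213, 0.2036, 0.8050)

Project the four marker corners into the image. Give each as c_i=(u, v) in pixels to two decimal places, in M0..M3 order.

Intrinsics K: fx=595.4, fy=579.4, cx=331.8, cy=245.0
Marker side s = 0.174 m; corners in marker frame (Z=0):
  M0 = (-0.0870, +0.0870, 0)
  M1 = (+0.0870, +0.0870, 0)
  M2 = (+0.0870, -0.0870, 0)
  M3 = (-0.0870, -0.0870, 0)
rvec = (0.1537, -0.0839, 0.0142), |rvec| = θ = 0.17568 rad = 10.066°
Rodrigues: sinθ=0.17478, 1−cosθ=0.01539; R = I + sinθ·[k]× + (1−cosθ)·[k]×²:
    [+0.99639 -0.02056 -0.08238]
    [+0.00770 +0.98812 -0.15350]
    [+0.08456 +0.15232 +0.98471]
t = (0.2213, 0.2036, 0.8050) m
M0: Pc = R·M0+t = (+0.13283, +0.28890, +0.81090); u = 595.4·(+0.13283)/0.81090 + 331.8 = 429.3273, v = 579.4·(+0.28890)/0.81090 + 245.0 = 451.4222
M1: Pc = R·M1+t = (+0.30620, +0.29024, +0.82561); u = 595.4·(+0.30620)/0.82561 + 331.8 = 552.6189, v = 579.4·(+0.29024)/0.82561 + 245.0 = 448.6834
M2: Pc = R·M2+t = (+0.30977, +0.11830, +0.79910); u = 595.4·(+0.30977)/0.79910 + 331.8 = 562.6078, v = 579.4·(+0.11830)/0.79910 + 245.0 = 330.7771
M3: Pc = R·M3+t = (+0.13640, +0.11696, +0.78439); u = 595.4·(+0.13640)/0.78439 + 331.8 = 435.3378, v = 579.4·(+0.11696)/0.78439 + 245.0 = 331.3969

c0=(429.33, 451.42) c1=(552.62, 448.68) c2=(562.61, 330.78) c3=(435.34, 331.40)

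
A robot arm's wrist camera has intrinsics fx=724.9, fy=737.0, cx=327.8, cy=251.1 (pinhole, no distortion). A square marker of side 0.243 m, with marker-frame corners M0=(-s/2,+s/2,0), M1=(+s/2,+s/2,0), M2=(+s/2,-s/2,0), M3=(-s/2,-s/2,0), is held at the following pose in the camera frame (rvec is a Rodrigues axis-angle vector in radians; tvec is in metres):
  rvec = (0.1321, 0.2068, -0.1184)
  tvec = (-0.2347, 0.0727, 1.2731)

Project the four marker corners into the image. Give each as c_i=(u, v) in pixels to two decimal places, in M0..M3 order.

c0=(141.82, 366.07) c1=(269.90, 356.09) c2=(249.91, 215.56) c3=(119.76, 231.40)

Intrinsics K: fx=724.9, fy=737.0, cx=327.8, cy=251.1
Marker side s = 0.243 m; corners in marker frame (Z=0):
  M0 = (-0.1215, +0.1215, 0)
  M1 = (+0.1215, +0.1215, 0)
  M2 = (+0.1215, -0.1215, 0)
  M3 = (-0.1215, -0.1215, 0)
rvec = (0.1321, 0.2068, -0.1184), |rvec| = θ = 0.27246 rad = 15.611°
Rodrigues: sinθ=0.26910, 1−cosθ=0.03689; R = I + sinθ·[k]× + (1−cosθ)·[k]×²:
    [+0.97178 +0.13052 +0.19648]
    [-0.10337 +0.98436 -0.14264]
    [-0.21202 +0.11830 +0.97008]
t = (-0.2347, 0.0727, 1.2731) m
M0: Pc = R·M0+t = (-0.33691, +0.20486, +1.31323); u = 724.9·(-0.33691)/1.31323 + 327.8 = 141.8249, v = 737.0·(+0.20486)/1.31323 + 251.1 = 366.0688
M1: Pc = R·M1+t = (-0.10077, +0.17974, +1.26171); u = 724.9·(-0.10077)/1.26171 + 327.8 = 269.9035, v = 737.0·(+0.17974)/1.26171 + 251.1 = 356.0915
M2: Pc = R·M2+t = (-0.13249, -0.05946, +1.23297); u = 724.9·(-0.13249)/1.23297 + 327.8 = 249.9072, v = 737.0·(-0.05946)/1.23297 + 251.1 = 215.5586
M3: Pc = R·M3+t = (-0.36863, -0.03434, +1.28449); u = 724.9·(-0.36863)/1.28449 + 327.8 = 119.7641, v = 737.0·(-0.03434)/1.28449 + 251.1 = 231.3961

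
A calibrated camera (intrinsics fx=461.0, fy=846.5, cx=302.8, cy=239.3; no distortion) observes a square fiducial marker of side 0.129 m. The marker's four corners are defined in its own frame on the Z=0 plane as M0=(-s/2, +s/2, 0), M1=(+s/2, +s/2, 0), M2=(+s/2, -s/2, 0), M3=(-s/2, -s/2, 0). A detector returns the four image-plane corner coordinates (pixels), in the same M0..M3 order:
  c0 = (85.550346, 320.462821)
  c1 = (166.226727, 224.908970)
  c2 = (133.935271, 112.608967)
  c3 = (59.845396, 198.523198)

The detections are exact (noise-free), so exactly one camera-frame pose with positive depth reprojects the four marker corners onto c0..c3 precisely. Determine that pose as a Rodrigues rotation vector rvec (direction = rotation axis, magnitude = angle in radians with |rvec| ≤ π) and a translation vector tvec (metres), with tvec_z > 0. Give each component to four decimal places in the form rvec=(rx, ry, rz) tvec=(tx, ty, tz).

rvec=(-0.4852, 0.0783, -0.5883) tvec=(-0.2753, -0.0220, 0.6617)

Intrinsics K: fx=461.0, fy=846.5, cx=302.8, cy=239.3
Marker side s = 0.129 m; corners in marker frame (Z=0):
  M0 = (-0.0645, +0.0645, 0)
  M1 = (+0.0645, +0.0645, 0)
  M2 = (+0.0645, -0.0645, 0)
  M3 = (-0.0645, -0.0645, 0)
Detected image corners:
  c0 = (85.550346, 320.462821) px
  c1 = (166.226727, 224.908970) px
  c2 = (133.935271, 112.608967) px
  c3 = (59.845396, 198.523198) px
Planar DLT: solve 8×8 A·h = b for H (H[2,2]=1):
  H  [+609.67408 +147.35417 +110.98330]
  H  [-680.63256 +758.49665 +211.20694]
  H  [+0.09832 -0.69665 +1.00000]
B = K⁻¹H; ‖b₁‖=1.511294, ‖b₂‖=1.511294; λ = 2/(‖b₁‖+‖b₂‖) = 0.661685, sign → tz>0 ⇒ λ=+0.661685
r₁ = λ·B[:,0] = (+0.83235,-0.55042,+0.06506); r₂ = λ·B[:,1] = (+0.51428,+0.72321,-0.46097)
r₃ = r₁×r₂ = (+0.20668,+0.41714,+0.88503); SVD([r₁ r₂ r₃]) → R = UVᵀ:
  R  [+0.83235 +0.51428 +0.20668]
  R  [-0.55042 +0.72321 +0.41714]
  R  [+0.06506 -0.46097 +0.88503]
t = (-0.27532, -0.02196, +0.66168) m
tr R = 2.440585; θ = arccos((tr R − 1)/2) = 0.766573 rad = 43.921°
axis k = ((R−Rᵀ)₃₂, (R−Rᵀ)₁₃, (R−Rᵀ)₂₁) / (2 sinθ) = (-0.632943, +0.102078, -0.767440)
rvec = θ·k = (-0.485197, +0.078250, -0.588298)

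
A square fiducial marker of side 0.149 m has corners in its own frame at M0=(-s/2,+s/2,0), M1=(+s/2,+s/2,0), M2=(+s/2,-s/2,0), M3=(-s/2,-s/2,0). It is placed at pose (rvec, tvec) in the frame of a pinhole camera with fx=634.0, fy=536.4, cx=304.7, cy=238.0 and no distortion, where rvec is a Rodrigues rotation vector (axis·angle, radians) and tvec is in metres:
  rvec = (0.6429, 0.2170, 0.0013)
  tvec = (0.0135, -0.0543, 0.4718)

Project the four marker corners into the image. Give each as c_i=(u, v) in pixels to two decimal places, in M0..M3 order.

c0=(239.75, 238.30) c1=(420.10, 249.21) c2=(429.79, 96.42) c3=(212.66, 93.63)

Intrinsics K: fx=634.0, fy=536.4, cx=304.7, cy=238.0
Marker side s = 0.149 m; corners in marker frame (Z=0):
  M0 = (-0.0745, +0.0745, 0)
  M1 = (+0.0745, +0.0745, 0)
  M2 = (+0.0745, -0.0745, 0)
  M3 = (-0.0745, -0.0745, 0)
rvec = (0.6429, 0.2170, 0.0013), |rvec| = θ = 0.67854 rad = 38.877°
Rodrigues: sinθ=0.62765, 1−cosθ=0.22151; R = I + sinθ·[k]× + (1−cosθ)·[k]×²:
    [+0.97734 +0.06592 +0.20113]
    [+0.06832 +0.80115 -0.59455]
    [-0.20033 +0.59483 +0.77849]
t = (0.0135, -0.0543, 0.4718) m
M0: Pc = R·M0+t = (-0.05440, +0.00030, +0.53104); u = 634.0·(-0.05440)/0.53104 + 304.7 = 239.7509, v = 536.4·(+0.00030)/0.53104 + 238.0 = 238.2985
M1: Pc = R·M1+t = (+0.09122, +0.01048, +0.50119); u = 634.0·(+0.09122)/0.50119 + 304.7 = 420.0960, v = 536.4·(+0.01048)/0.50119 + 238.0 = 249.2114
M2: Pc = R·M2+t = (+0.08140, -0.10890, +0.41256); u = 634.0·(+0.08140)/0.41256 + 304.7 = 429.7929, v = 536.4·(-0.10890)/0.41256 + 238.0 = 96.4172
M3: Pc = R·M3+t = (-0.06422, -0.11908, +0.44241); u = 634.0·(-0.06422)/0.44241 + 304.7 = 212.6646, v = 536.4·(-0.11908)/0.44241 + 238.0 = 93.6269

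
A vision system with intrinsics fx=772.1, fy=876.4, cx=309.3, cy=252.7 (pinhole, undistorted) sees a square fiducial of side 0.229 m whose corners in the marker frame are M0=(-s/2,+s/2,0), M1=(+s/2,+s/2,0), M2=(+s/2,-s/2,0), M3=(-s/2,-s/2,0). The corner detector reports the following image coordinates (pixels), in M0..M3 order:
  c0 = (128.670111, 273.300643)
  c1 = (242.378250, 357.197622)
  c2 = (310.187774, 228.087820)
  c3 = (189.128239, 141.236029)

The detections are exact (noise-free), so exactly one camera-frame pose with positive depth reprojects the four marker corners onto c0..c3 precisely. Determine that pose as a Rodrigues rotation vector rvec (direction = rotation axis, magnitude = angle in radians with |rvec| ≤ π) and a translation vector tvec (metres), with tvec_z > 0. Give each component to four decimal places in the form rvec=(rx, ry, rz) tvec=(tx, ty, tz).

Intrinsics K: fx=772.1, fy=876.4, cx=309.3, cy=252.7
Marker side s = 0.229 m; corners in marker frame (Z=0):
  M0 = (-0.1145, +0.1145, 0)
  M1 = (+0.1145, +0.1145, 0)
  M2 = (+0.1145, -0.1145, 0)
  M3 = (-0.1145, -0.1145, 0)
Detected image corners:
  c0 = (128.670111, 273.300643) px
  c1 = (242.378250, 357.197622) px
  c2 = (310.187774, 228.087820) px
  c3 = (189.128239, 141.236029) px
Planar DLT: solve 8×8 A·h = b for H (H[2,2]=1):
  H  [+499.32611 -227.45150 +216.30914]
  H  [+357.90467 +630.60283 +251.47132]
  H  [-0.05893 +0.24128 +1.00000]
B = K⁻¹H; ‖b₁‖=0.796081, ‖b₂‖=0.796081; λ = 2/(‖b₁‖+‖b₂‖) = 1.256153, sign → tz>0 ⇒ λ=+1.256153
r₁ = λ·B[:,0] = (+0.84203,+0.53433,-0.07403); r₂ = λ·B[:,1] = (-0.49146,+0.81646,+0.30309)
r₃ = r₁×r₂ = (+0.22239,-0.21882,+0.95008); SVD([r₁ r₂ r₃]) → R = UVᵀ:
  R  [+0.84203 -0.49146 +0.22239]
  R  [+0.53433 +0.81646 -0.21882]
  R  [-0.07403 +0.30309 +0.95008]
t = (-0.15129, -0.00176, +1.25615) m
tr R = 2.608567; θ = arccos((tr R − 1)/2) = 0.636328 rad = 36.459°
axis k = ((R−Rᵀ)₃₂, (R−Rᵀ)₁₃, (R−Rᵀ)₂₁) / (2 sinθ) = (+0.439135, +0.249411, +0.863108)
rvec = θ·k = (+0.279434, +0.158707, +0.549220)

rvec=(0.2794, 0.1587, 0.5492) tvec=(-0.1513, -0.0018, 1.2562)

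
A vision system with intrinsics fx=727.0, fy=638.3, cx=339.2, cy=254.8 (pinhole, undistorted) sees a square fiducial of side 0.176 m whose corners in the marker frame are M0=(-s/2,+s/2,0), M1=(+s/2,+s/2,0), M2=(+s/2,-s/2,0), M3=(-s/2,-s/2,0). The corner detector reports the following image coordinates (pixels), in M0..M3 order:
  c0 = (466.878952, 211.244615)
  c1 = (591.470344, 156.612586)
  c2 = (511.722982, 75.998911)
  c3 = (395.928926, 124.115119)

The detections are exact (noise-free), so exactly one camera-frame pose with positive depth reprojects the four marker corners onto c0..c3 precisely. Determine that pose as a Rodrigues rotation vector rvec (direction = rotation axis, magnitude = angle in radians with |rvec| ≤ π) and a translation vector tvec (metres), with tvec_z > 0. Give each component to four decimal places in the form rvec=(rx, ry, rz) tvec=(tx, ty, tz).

rvec=(-0.5018, -0.0088, -0.4814) tvec=(0.1915, -0.1657, 0.9199)

Intrinsics K: fx=727.0, fy=638.3, cx=339.2, cy=254.8
Marker side s = 0.176 m; corners in marker frame (Z=0):
  M0 = (-0.0880, +0.0880, 0)
  M1 = (+0.0880, +0.0880, 0)
  M2 = (+0.0880, -0.0880, 0)
  M3 = (-0.0880, -0.0880, 0)
Detected image corners:
  c0 = (466.878952, 211.244615) px
  c1 = (591.470344, 156.612586) px
  c2 = (511.722982, 75.998911) px
  c3 = (395.928926, 124.115119) px
Planar DLT: solve 8×8 A·h = b for H (H[2,2]=1):
  H  [+748.10626 +182.45328 +490.55452]
  H  [-271.93120 +405.26608 +139.84116]
  H  [+0.13488 -0.50043 +1.00000]
B = K⁻¹H; ‖b₁‖=1.087113, ‖b₂‖=1.087113; λ = 2/(‖b₁‖+‖b₂‖) = 0.919868, sign → tz>0 ⇒ λ=+0.919868
r₁ = λ·B[:,0] = (+0.88868,-0.44141,+0.12407); r₂ = λ·B[:,1] = (+0.44563,+0.76779,-0.46033)
r₃ = r₁×r₂ = (+0.10793,+0.46438,+0.87904); SVD([r₁ r₂ r₃]) → R = UVᵀ:
  R  [+0.88868 +0.44563 +0.10793]
  R  [-0.44141 +0.76779 +0.46438]
  R  [+0.12407 -0.46033 +0.87904]
t = (+0.19151, -0.16567, +0.91987) m
tr R = 2.535514; θ = arccos((tr R − 1)/2) = 0.695463 rad = 39.847°
axis k = ((R−Rᵀ)₃₂, (R−Rᵀ)₁₃, (R−Rᵀ)₂₁) / (2 sinθ) = (-0.721591, -0.012594, -0.692205)
rvec = θ·k = (-0.501840, -0.008758, -0.481403)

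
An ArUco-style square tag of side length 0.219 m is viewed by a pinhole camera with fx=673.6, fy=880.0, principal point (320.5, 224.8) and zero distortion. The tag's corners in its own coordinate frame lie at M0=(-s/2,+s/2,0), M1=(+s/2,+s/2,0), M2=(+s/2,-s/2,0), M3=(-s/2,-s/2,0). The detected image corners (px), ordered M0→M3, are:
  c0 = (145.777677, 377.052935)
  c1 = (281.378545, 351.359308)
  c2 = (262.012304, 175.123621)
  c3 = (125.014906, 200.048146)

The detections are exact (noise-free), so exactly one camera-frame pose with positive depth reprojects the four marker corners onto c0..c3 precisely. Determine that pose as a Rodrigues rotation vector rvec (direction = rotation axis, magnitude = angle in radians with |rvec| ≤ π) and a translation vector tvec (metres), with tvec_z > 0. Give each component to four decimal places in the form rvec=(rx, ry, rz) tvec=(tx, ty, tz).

rvec=(0.0442, -0.0312, -0.1396) tvec=(-0.1865, 0.0630, 1.0766)

Intrinsics K: fx=673.6, fy=880.0, cx=320.5, cy=224.8
Marker side s = 0.219 m; corners in marker frame (Z=0):
  M0 = (-0.1095, +0.1095, 0)
  M1 = (+0.1095, +0.1095, 0)
  M2 = (+0.1095, -0.1095, 0)
  M3 = (-0.1095, -0.1095, 0)
Detected image corners:
  c0 = (145.777677, 377.052935) px
  c1 = (281.378545, 351.359308) px
  c2 = (262.012304, 175.123621) px
  c3 = (125.014906, 200.048146) px
Planar DLT: solve 8×8 A·h = b for H (H[2,2]=1):
  H  [+627.65555 +100.35247 +203.78735]
  H  [-108.39083 +818.33053 +276.27527]
  H  [+0.02604 +0.04295 +1.00000]
B = K⁻¹H; ‖b₁‖=0.928889, ‖b₂‖=0.928889; λ = 2/(‖b₁‖+‖b₂‖) = 1.076555, sign → tz>0 ⇒ λ=+1.076555
r₁ = λ·B[:,0] = (+0.98979,-0.13976,+0.02803); r₂ = λ·B[:,1] = (+0.13838,+0.98930,+0.04624)
r₃ = r₁×r₂ = (-0.03419,-0.04189,+0.99854); SVD([r₁ r₂ r₃]) → R = UVᵀ:
  R  [+0.98979 +0.13838 -0.03419]
  R  [-0.13976 +0.98930 -0.04189]
  R  [+0.02803 +0.04624 +0.99854]
t = (-0.18653, +0.06297, +1.07655) m
tr R = 2.977624; θ = arccos((tr R − 1)/2) = 0.149726 rad = 8.579°
axis k = ((R−Rᵀ)₃₂, (R−Rᵀ)₁₃, (R−Rᵀ)₂₁) / (2 sinθ) = (+0.295407, -0.208581, -0.932324)
rvec = θ·k = (+0.044230, -0.031230, -0.139593)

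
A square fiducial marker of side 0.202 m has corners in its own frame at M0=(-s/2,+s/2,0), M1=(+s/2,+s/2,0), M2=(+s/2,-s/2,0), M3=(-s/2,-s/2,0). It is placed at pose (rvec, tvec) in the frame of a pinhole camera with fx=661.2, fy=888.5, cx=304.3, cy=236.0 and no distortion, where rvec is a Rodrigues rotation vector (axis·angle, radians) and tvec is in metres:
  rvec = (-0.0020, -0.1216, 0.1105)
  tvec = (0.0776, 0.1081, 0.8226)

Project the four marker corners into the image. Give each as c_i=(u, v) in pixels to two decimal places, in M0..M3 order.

Intrinsics K: fx=661.2, fy=888.5, cx=304.3, cy=236.0
Marker side s = 0.202 m; corners in marker frame (Z=0):
  M0 = (-0.1010, +0.1010, 0)
  M1 = (+0.1010, +0.1010, 0)
  M2 = (+0.1010, -0.1010, 0)
  M3 = (-0.1010, -0.1010, 0)
rvec = (-0.0020, -0.1216, 0.1105), |rvec| = θ = 0.16432 rad = 9.415°
Rodrigues: sinθ=0.16358, 1−cosθ=0.01347; R = I + sinθ·[k]× + (1−cosθ)·[k]×²:
    [+0.98653 -0.10988 -0.12116]
    [+0.11012 +0.99391 -0.00471]
    [+0.12094 -0.00869 +0.99262]
t = (0.0776, 0.1081, 0.8226) m
M0: Pc = R·M0+t = (-0.03314, +0.19736, +0.80951); u = 661.2·(-0.03314)/0.80951 + 304.3 = 277.2332, v = 888.5·(+0.19736)/0.80951 + 236.0 = 452.6210
M1: Pc = R·M1+t = (+0.16614, +0.21961, +0.83394); u = 661.2·(+0.16614)/0.83394 + 304.3 = 436.0280, v = 888.5·(+0.21961)/0.83394 + 236.0 = 469.9756
M2: Pc = R·M2+t = (+0.18834, +0.01884, +0.83569); u = 661.2·(+0.18834)/0.83569 + 304.3 = 453.3127, v = 888.5·(+0.01884)/0.83569 + 236.0 = 256.0284
M3: Pc = R·M3+t = (-0.01094, -0.00341, +0.81126); u = 661.2·(-0.01094)/0.81126 + 304.3 = 295.3823, v = 888.5·(-0.00341)/0.81126 + 236.0 = 232.2685

c0=(277.23, 452.62) c1=(436.03, 469.98) c2=(453.31, 256.03) c3=(295.38, 232.27)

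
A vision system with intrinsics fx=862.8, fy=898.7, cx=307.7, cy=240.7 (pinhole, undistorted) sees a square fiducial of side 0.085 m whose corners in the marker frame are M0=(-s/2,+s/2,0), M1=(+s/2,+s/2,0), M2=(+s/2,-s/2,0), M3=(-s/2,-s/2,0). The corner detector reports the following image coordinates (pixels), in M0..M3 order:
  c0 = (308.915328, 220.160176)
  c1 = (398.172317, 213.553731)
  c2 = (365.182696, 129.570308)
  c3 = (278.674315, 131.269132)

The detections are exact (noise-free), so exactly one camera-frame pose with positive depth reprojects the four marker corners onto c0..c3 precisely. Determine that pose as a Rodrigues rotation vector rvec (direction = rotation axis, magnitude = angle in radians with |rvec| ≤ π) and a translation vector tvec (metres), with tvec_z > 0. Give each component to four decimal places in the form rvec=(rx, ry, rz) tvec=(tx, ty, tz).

Intrinsics K: fx=862.8, fy=898.7, cx=307.7, cy=240.7
Marker side s = 0.085 m; corners in marker frame (Z=0):
  M0 = (-0.0425, +0.0425, 0)
  M1 = (+0.0425, +0.0425, 0)
  M2 = (+0.0425, -0.0425, 0)
  M3 = (-0.0425, -0.0425, 0)
Detected image corners:
  c0 = (308.915328, 220.160176) px
  c1 = (398.172317, 213.553731) px
  c2 = (365.182696, 129.570308) px
  c3 = (278.674315, 131.269132) px
Planar DLT: solve 8×8 A·h = b for H (H[2,2]=1):
  H  [+1249.39624 +170.44725 +338.52825]
  H  [+62.87496 +912.30369 +172.48369]
  H  [+0.63924 -0.59791 +1.00000]
B = K⁻¹H; ‖b₁‖=1.381130, ‖b₂‖=1.381130; λ = 2/(‖b₁‖+‖b₂‖) = 0.724045, sign → tz>0 ⇒ λ=+0.724045
r₁ = λ·B[:,0] = (+0.88341,-0.07331,+0.46284); r₂ = λ·B[:,1] = (+0.29743,+0.85095,-0.43292)
r₃ = r₁×r₂ = (-0.36212,+0.52010,+0.77354); SVD([r₁ r₂ r₃]) → R = UVᵀ:
  R  [+0.88341 +0.29743 -0.36212]
  R  [-0.07331 +0.85095 +0.52010]
  R  [+0.46284 -0.43292 +0.77354]
t = (+0.02587, -0.05496, +0.72404) m
tr R = 2.507903; θ = arccos((tr R − 1)/2) = 0.716740 rad = 41.066°
axis k = ((R−Rᵀ)₃₂, (R−Rᵀ)₁₃, (R−Rᵀ)₂₁) / (2 sinθ) = (-0.725356, -0.627884, -0.282171)
rvec = θ·k = (-0.519892, -0.450029, -0.202243)

rvec=(-0.5199, -0.4500, -0.2022) tvec=(0.0259, -0.0550, 0.7240)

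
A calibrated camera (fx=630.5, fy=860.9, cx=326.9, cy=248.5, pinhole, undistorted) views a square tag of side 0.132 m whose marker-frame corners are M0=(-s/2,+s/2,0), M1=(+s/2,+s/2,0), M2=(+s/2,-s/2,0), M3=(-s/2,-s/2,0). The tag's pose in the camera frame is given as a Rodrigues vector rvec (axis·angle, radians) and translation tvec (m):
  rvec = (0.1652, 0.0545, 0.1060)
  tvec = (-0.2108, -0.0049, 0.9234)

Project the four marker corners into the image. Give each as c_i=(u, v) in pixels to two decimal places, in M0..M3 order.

c0=(136.57, 296.80) c1=(224.06, 310.50) c2=(230.79, 189.44) c3=(141.15, 176.20)

Intrinsics K: fx=630.5, fy=860.9, cx=326.9, cy=248.5
Marker side s = 0.132 m; corners in marker frame (Z=0):
  M0 = (-0.0660, +0.0660, 0)
  M1 = (+0.0660, +0.0660, 0)
  M2 = (+0.0660, -0.0660, 0)
  M3 = (-0.0660, -0.0660, 0)
rvec = (0.1652, 0.0545, 0.1060), |rvec| = θ = 0.20371 rad = 11.672°
Rodrigues: sinθ=0.20230, 1−cosθ=0.02068; R = I + sinθ·[k]× + (1−cosθ)·[k]×²:
    [+0.99292 -0.10078 +0.06285]
    [+0.10975 +0.98080 -0.16118]
    [-0.04540 +0.16694 +0.98492]
t = (-0.2108, -0.0049, 0.9234) m
M0: Pc = R·M0+t = (-0.28298, +0.05259, +0.93741); u = 630.5·(-0.28298)/0.93741 + 326.9 = 136.5661, v = 860.9·(+0.05259)/0.93741 + 248.5 = 296.7967
M1: Pc = R·M1+t = (-0.15192, +0.06708, +0.93142); u = 630.5·(-0.15192)/0.93142 + 326.9 = 224.0628, v = 860.9·(+0.06708)/0.93142 + 248.5 = 310.4981
M2: Pc = R·M2+t = (-0.13862, -0.06239, +0.90939); u = 630.5·(-0.13862)/0.90939 + 326.9 = 230.7944, v = 860.9·(-0.06239)/0.90939 + 248.5 = 189.4372
M3: Pc = R·M3+t = (-0.26968, -0.07688, +0.91538); u = 630.5·(-0.26968)/0.91538 + 326.9 = 141.1473, v = 860.9·(-0.07688)/0.91538 + 248.5 = 176.1985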